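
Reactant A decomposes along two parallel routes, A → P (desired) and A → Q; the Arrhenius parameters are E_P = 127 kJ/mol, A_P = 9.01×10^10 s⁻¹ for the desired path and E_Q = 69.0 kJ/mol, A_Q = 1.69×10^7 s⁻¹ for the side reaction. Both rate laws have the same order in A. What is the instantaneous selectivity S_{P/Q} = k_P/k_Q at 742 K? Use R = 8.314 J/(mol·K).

With equal orders, S_{P/Q} = k_P/k_Q = (A_P/A_Q)·exp[(E_Q−E_P)/(RT)].
(E_Q−E_P)/(RT) = (69.0−127)×10³/(8.314×742) = -58000/6169 = -9.402.
k_P/k_Q = (9.01×10^10/1.69×10^7)·exp(-9.402) = 5331 × 8.257×10^-5 = 0.440.

0.440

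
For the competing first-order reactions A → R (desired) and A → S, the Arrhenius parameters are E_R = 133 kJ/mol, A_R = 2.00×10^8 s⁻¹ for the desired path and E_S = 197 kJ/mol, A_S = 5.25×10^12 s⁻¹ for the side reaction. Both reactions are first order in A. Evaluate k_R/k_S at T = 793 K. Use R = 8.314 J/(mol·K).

0.626

With equal orders, S_{R/S} = k_R/k_S = (A_R/A_S)·exp[(E_S−E_R)/(RT)].
(E_S−E_R)/(RT) = (197−133)×10³/(8.314×793) = 64000/6593 = 9.707.
k_R/k_S = (2.00×10^8/5.25×10^12)·exp(9.707) = 3.810×10^-5 × 16437 = 0.626.
Since E_R < E_S, lowering the temperature improves selectivity toward R.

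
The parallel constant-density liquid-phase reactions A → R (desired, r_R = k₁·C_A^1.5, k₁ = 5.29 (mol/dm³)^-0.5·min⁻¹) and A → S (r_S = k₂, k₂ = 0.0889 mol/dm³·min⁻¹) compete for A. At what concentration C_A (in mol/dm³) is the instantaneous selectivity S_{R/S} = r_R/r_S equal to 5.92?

S_{R/S} = (k₁/k₂)·C_A^1.5 ⇒ C_A = (S·k₂/k₁)^(1/1.5).
= (5.92×0.0889/5.29)^(0.6667) = (0.09949)^(0.6667) = 0.215 mol/dm³.

0.215 mol/dm³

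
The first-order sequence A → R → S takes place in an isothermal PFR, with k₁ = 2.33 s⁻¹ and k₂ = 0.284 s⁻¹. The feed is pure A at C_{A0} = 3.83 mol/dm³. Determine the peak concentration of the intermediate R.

2.86 mol/dm³

At the optimum, C_{R,max}/C_{A0} = (k₁/k₂)^[k₂/(k₂−k₁)].
= (2.33/0.284)^(0.284/(0.284−2.33)) = (8.204)^(-0.1388) = 0.7467.
C_{R,max} = 0.7467×3.83 = 2.86 mol/dm³.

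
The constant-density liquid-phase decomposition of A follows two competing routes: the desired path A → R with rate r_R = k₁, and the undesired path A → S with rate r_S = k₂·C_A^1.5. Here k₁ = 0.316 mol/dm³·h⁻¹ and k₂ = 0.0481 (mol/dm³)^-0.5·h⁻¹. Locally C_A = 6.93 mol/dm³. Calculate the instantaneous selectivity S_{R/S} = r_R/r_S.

0.360

S_{R/S} = r_R/r_S = (k₁)/(k₂·C_A^1.5) = (k₁/k₂)·C_A^-1.5.
= (0.316) / (0.0481×6.930^1.5) = 0.3160/0.8775 = 0.360.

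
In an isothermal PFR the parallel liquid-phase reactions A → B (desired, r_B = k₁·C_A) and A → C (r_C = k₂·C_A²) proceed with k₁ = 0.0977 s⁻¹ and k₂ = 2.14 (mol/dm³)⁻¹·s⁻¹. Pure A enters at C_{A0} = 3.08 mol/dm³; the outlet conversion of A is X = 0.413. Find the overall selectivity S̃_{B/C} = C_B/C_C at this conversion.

C_A = C_{A0}(1−X) = 1.808 mol/dm³.
Along a PFR/batch, dC_B/dC_A = −r_B/(r_B+r_C) = −k₁/(k₁+k₂·C_A).
Integrating from C_{A0} to C_A: C_B = (0.0977/2.14)·ln[(0.0977+2.14·3.08)/(0.0977+2.14·1.81)] = 0.04565·ln(6.689/3.967) = 0.02385 mol/dm³.
C_C = (C_{A0}−C_A)−C_B = 1.248 mol/dm³; S̃_{B/C} = 0.02385/1.248 = 0.0191.

0.0191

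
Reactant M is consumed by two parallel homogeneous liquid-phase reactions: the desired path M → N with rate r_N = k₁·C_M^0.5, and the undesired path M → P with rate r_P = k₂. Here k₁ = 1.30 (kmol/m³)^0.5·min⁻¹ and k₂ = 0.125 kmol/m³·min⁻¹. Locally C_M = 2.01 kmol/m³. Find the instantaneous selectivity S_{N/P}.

14.7

S_{N/P} = r_N/r_P = (k₁·C_M^0.5)/(k₂) = (k₁/k₂)·C_M^0.5.
= (1.30×2.010^0.5) / (0.125) = 1.843/0.1250 = 14.7.
Since the desired path is higher order in M, keeping C_M high (PFR or concentrated feed) favours N.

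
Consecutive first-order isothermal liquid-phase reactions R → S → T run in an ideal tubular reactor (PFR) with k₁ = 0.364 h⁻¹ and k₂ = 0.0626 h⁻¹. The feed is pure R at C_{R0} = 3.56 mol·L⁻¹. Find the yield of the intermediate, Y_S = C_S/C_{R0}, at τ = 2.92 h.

0.589

For first-order series with pure R initially, C_S(τ) = k₁C_{R0}/(k₂−k₁)·(e^(−k₁τ) − e^(−k₂τ)).
e^(−k₁τ) = e^(−0.364×2.92) = e^(−1.063) = 0.3455; e^(−k₂τ) = e^(−0.1828) = 0.8329.
C_S = 0.364×3.56/(0.0626−0.364) × (0.3455−0.8329) = (-4.299)×(-0.4875) = 2.096 mol·L⁻¹.
Y_S = C_S/C_{R0} = 2.096/3.56 = 0.589.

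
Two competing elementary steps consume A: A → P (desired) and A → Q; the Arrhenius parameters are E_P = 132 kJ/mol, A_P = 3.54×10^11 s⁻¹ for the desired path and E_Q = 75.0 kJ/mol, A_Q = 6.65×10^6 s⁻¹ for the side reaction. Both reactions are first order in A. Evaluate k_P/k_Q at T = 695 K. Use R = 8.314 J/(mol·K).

With equal orders, S_{P/Q} = k_P/k_Q = (A_P/A_Q)·exp[(E_Q−E_P)/(RT)].
(E_Q−E_P)/(RT) = (75.0−132)×10³/(8.314×695) = -57000/5778 = -9.865.
k_P/k_Q = (3.54×10^11/6.65×10^6)·exp(-9.865) = 53233 × 5.198×10^-5 = 2.77.

2.77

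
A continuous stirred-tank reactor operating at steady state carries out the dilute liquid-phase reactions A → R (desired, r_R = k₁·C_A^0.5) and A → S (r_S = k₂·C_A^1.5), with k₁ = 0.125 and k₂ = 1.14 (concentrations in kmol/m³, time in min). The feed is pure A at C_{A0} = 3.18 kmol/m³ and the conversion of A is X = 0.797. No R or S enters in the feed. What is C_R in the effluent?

0.368 kmol/m³

Exit C_A = C_{A0}(1−X) = 3.18×0.203 = 0.6455 kmol/m³.
A CSTR operates uniformly at the exit composition, giving r_R = 0.1004 and r_S = 0.5913 (each k·C_A^n at C_A = 0.6455).
Fraction of consumed A going to R: r_R/(r_R+r_S) = 0.1452.
C_R = 0.1452·C_{A0}·X = 0.1452×3.18×0.797 = 0.368 kmol/m³.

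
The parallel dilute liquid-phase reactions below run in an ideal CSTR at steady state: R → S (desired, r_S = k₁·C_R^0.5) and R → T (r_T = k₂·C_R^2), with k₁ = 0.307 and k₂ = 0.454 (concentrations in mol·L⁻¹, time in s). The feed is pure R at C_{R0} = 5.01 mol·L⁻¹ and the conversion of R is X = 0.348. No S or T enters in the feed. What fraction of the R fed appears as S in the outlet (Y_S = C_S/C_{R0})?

Exit C_R = C_{R0}(1−X) = 5.01×0.652 = 3.267 mol·L⁻¹.
In a CSTR the entire volume is at exit conditions, so r_S = 0.307×3.267^0.5 = 0.5549 and r_T = 0.454×3.267^2 = 4.844.
Fraction of consumed R going to S: r_S/(r_S+r_T) = 0.1028.
C_S = 0.1028·C_{R0}·X = 0.1028×5.01×0.348 = 0.179 mol·L⁻¹; Y_S = C_S/C_{R0} = 0.0358.

0.0358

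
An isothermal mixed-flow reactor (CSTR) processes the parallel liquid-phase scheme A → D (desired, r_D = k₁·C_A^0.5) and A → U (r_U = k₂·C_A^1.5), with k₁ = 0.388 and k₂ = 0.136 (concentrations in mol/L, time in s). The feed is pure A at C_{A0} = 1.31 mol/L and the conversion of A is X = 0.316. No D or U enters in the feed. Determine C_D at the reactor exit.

Exit C_A = C_{A0}(1−X) = 1.31×0.684 = 0.8960 mol/L.
A CSTR operates uniformly at the exit composition, giving r_D = 0.3673 and r_U = 0.1154 (each k·C_A^n at C_A = 0.8960).
Fraction of consumed A going to D: r_D/(r_D+r_U) = 0.7610.
C_D = 0.7610·C_{A0}·X = 0.7610×1.31×0.316 = 0.315 mol/L.

0.315 mol/L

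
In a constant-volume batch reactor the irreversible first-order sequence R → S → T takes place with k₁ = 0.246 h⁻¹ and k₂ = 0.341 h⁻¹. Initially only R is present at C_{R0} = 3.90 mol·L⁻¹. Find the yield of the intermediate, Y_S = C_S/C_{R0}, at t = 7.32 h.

The intermediate concentration in a first-order A→B→C sequence is C_S = k₁C_{R0}(e^(−k₁t) − e^(−k₂t))/(k₂−k₁).
e^(−k₁t) = e^(−0.246×7.32) = e^(−1.801) = 0.1652; e^(−k₂t) = e^(−2.496) = 0.08240.
C_S = 0.246×3.90/(0.341−0.246) × (0.1652−0.08240) = 10.10×0.08278 = 0.8359 mol·L⁻¹.
Y_S = C_S/C_{R0} = 0.8359/3.90 = 0.214.

0.214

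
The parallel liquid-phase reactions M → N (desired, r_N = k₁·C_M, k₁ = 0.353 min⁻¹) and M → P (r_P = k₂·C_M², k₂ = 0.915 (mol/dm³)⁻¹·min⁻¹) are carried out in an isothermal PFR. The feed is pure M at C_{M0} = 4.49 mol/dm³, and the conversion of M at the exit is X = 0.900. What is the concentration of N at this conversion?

0.681 mol/dm³

C_M = C_{M0}(1−X) = 0.4490 mol/dm³.
Along a PFR/batch, dC_N/dC_M = −r_N/(r_N+r_P) = −k₁/(k₁+k₂·C_M).
Integrating from C_{M0} to C_M: C_N = (0.353/0.915)·ln[(0.353+0.915·4.49)/(0.353+0.915·0.449)] = 0.3858·ln(4.461/0.7638) = 0.6809 mol/dm³.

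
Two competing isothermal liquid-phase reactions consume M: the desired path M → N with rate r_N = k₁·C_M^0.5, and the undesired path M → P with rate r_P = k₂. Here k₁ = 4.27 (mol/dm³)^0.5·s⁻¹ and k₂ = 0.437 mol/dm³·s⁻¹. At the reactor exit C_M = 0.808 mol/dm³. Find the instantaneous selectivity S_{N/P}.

8.78

S_{N/P} = r_N/r_P = (k₁·C_M^0.5)/(k₂) = (k₁/k₂)·C_M^0.5.
= (4.27×0.8080^0.5) / (0.437) = 3.838/0.4370 = 8.78.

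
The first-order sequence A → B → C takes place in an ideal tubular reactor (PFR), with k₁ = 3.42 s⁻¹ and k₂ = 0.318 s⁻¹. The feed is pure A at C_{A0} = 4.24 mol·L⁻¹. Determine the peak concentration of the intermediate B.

For a first-order series the maximum intermediate yield is C_{B,max}/C_{A0} = (k₁/k₂)^[k₂/(k₂−k₁)].
= (3.42/0.318)^(0.318/(0.318−3.42)) = (10.75)^(-0.1025) = 0.7839.
C_{B,max} = 0.7839×4.24 = 3.32 mol·L⁻¹.

3.32 mol·L⁻¹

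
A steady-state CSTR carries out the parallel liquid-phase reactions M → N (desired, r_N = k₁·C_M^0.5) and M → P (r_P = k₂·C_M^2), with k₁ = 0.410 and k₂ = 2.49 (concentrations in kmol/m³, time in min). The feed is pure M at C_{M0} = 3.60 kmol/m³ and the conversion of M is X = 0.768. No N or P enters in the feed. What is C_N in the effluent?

Exit C_M = C_{M0}(1−X) = 3.60×0.232 = 0.8352 kmol/m³.
Rates in a CSTR are evaluated at the outlet concentration: r_N = 0.410×0.8352^0.5 = 0.3747, r_P = 2.49×0.8352^2 = 1.737.
Fraction of consumed M going to N: r_N/(r_N+r_P) = 0.1774.
C_N = 0.1774·C_{M0}·X = 0.1774×3.60×0.768 = 0.491 kmol/m³.

0.491 kmol/m³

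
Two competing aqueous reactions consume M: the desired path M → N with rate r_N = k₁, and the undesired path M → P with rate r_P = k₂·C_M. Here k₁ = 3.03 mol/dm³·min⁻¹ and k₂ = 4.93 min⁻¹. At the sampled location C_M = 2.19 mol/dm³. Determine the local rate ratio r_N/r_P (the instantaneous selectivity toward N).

0.281

S_{N/P} = r_N/r_P = (k₁)/(k₂·C_M) = (k₁/k₂)·C_M⁻¹.
= (3.03) / (4.93×2.190) = 3.030/10.80 = 0.281.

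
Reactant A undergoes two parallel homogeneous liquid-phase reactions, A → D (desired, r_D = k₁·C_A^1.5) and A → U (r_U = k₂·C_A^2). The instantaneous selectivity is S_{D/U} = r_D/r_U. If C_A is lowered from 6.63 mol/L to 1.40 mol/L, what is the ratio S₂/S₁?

2.18

S_{D/U} = (k₁/k₂)·C_A^-0.5, so S₂/S₁ = (C_{A,2}/C_{A,1})^-0.5.
= (1.40/6.63)^(-0.5) = (0.2112)^(-0.5) = 2.18.
Selectivity toward D rises as C_A falls — low-concentration operation is favoured.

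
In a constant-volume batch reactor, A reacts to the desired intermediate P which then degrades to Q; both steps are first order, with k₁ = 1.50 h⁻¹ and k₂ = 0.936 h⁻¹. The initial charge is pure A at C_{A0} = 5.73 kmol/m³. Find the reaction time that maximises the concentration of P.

0.836 h

The intermediate peaks when r₁ = r₂, i.e. k₁e^(−k₁t) = k₂e^(−k₂t), giving t_opt = ln(k₂/k₁)/(k₂−k₁).
= ln(0.936/1.50)/(0.936−1.50) = ln(0.6240)/-0.5640 = -0.4716/-0.5640 = 0.836 h.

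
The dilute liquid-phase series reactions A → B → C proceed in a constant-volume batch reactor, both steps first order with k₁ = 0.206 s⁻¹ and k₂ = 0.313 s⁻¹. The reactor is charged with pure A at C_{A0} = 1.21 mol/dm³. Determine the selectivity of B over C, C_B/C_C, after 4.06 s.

1.08

The intermediate concentration in a first-order A→B→C sequence is C_B = k₁C_{A0}(e^(−k₁t) − e^(−k₂t))/(k₂−k₁).
e^(−k₁t) = e^(−0.206×4.06) = e^(−0.8364) = 0.4333; e^(−k₂t) = e^(−1.271) = 0.2806.
C_B = 0.206×1.21/(0.313−0.206) × (0.4333−0.2806) = 2.330×0.1527 = 0.3557 mol/dm³.
C_A = C_{A0}e^(−k₁t) = 0.5243 mol/dm³, so C_C = C_{A0}−C_A−C_B = 0.3301 mol/dm³; C_B/C_C = 1.08.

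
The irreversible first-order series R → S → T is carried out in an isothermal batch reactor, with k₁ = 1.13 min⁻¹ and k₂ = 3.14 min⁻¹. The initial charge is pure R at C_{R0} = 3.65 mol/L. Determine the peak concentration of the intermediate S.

0.739 mol/L

For a first-order series the maximum intermediate yield is C_{S,max}/C_{R0} = (k₁/k₂)^[k₂/(k₂−k₁)].
= (1.13/3.14)^(3.14/(3.14−1.13)) = (0.3599)^(1.562) = 0.2026.
C_{S,max} = 0.2026×3.65 = 0.739 mol/L.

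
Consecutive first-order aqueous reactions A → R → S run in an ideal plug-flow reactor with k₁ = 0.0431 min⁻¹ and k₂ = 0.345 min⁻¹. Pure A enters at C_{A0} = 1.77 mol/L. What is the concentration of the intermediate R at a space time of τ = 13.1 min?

The intermediate concentration in a first-order A→B→C sequence is C_R = k₁C_{A0}(e^(−k₁τ) − e^(−k₂τ))/(k₂−k₁).
e^(−k₁τ) = e^(−0.0431×13.1) = e^(−0.5646) = 0.5686; e^(−k₂τ) = e^(−4.519) = 0.01089.
C_R = 0.0431×1.77/(0.345−0.0431) × (0.5686−0.01089) = 0.2527×0.5577 = 0.1409 mol/L.

0.141 mol/L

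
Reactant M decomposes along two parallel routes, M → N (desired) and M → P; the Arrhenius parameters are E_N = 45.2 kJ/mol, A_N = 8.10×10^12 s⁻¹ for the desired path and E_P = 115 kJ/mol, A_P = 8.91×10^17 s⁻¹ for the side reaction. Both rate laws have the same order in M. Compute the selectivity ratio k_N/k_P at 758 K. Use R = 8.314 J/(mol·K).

Since both paths have the same order in M, the concentration cancels and S_{N/P} = k_N/k_P = (A_N/A_P)·exp[(E_P−E_N)/(RT)].
(E_P−E_N)/(RT) = (115−45.2)×10³/(8.314×758) = 69800/6302 = 11.08.
k_N/k_P = (8.10×10^12/8.91×10^17)·exp(11.08) = 9.091×10^-6 × 64591 = 0.587.

0.587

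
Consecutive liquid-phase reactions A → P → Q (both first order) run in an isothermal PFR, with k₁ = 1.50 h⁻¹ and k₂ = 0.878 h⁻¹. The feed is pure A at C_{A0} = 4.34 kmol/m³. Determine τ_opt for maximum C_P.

The intermediate peaks when r₁ = r₂, i.e. k₁e^(−k₁τ) = k₂e^(−k₂τ), giving τ_opt = ln(k₂/k₁)/(k₂−k₁).
= ln(0.878/1.50)/(0.878−1.50) = ln(0.5853)/-0.6220 = -0.5356/-0.6220 = 0.861 h.

0.861 h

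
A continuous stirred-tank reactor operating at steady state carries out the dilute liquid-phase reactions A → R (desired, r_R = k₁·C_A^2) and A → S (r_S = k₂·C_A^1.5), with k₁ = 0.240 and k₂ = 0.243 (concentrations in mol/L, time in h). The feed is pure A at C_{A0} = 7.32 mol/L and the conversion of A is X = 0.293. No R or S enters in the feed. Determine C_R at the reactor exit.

Exit C_A = C_{A0}(1−X) = 7.32×0.707 = 5.175 mol/L.
In a CSTR the entire volume is at exit conditions, so r_R = 0.240×5.175^2 = 6.428 and r_S = 0.243×5.175^1.5 = 2.861.
Fraction of consumed A going to R: r_R/(r_R+r_S) = 0.6920.
C_R = 0.6920·C_{A0}·X = 0.6920×7.32×0.293 = 1.48 mol/L.

1.48 mol/L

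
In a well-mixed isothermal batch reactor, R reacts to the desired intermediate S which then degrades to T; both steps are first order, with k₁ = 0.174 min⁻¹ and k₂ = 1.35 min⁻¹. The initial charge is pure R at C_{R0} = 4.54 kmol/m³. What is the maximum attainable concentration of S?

0.432 kmol/m³

At the optimum, C_{S,max}/C_{R0} = (k₁/k₂)^[k₂/(k₂−k₁)].
= (0.174/1.35)^(1.35/(1.35−0.174)) = (0.1289)^(1.148) = 0.09518.
C_{S,max} = 0.09518×4.54 = 0.432 kmol/m³.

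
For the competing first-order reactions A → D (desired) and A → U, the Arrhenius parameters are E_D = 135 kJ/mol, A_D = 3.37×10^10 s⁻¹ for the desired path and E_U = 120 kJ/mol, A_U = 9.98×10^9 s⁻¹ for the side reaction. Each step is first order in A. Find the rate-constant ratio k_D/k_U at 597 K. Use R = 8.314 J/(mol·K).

0.164

With equal orders, S_{D/U} = k_D/k_U = (A_D/A_U)·exp[(E_U−E_D)/(RT)].
(E_U−E_D)/(RT) = (120−135)×10³/(8.314×597) = -15000/4963 = -3.022.
k_D/k_U = (3.37×10^10/9.98×10^9)·exp(-3.022) = 3.377 × 0.04870 = 0.164.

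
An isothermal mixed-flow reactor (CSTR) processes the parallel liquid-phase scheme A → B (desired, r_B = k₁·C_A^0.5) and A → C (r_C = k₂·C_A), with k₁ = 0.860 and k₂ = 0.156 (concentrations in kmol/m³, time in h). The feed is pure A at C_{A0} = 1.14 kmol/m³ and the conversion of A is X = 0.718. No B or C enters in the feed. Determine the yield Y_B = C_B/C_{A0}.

Exit C_A = C_{A0}(1−X) = 1.14×0.282 = 0.3215 kmol/m³.
Rates in a CSTR are evaluated at the outlet concentration: r_B = 0.860×0.3215^0.5 = 0.4876, r_C = 0.156×0.3215 = 0.05015.
Fraction of consumed A going to B: r_B/(r_B+r_C) = 0.9067.
C_B = 0.9067·C_{A0}·X = 0.9067×1.14×0.718 = 0.742 kmol/m³; Y_B = C_B/C_{A0} = 0.651.

0.651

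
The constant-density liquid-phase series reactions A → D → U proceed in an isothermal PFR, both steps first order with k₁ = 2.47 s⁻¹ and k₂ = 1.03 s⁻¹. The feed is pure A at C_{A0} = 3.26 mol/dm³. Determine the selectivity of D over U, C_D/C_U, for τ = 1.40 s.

0.570

The intermediate concentration in a first-order A→B→C sequence is C_D = k₁C_{A0}(e^(−k₁τ) − e^(−k₂τ))/(k₂−k₁).
e^(−k₁τ) = e^(−2.47×1.40) = e^(−3.458) = 0.03149; e^(−k₂τ) = e^(−1.442) = 0.2365.
C_D = 2.47×3.26/(1.03−2.47) × (0.03149−0.2365) = (-5.592)×(-0.2050) = 1.146 mol/dm³.
C_A = C_{A0}e^(−k₁τ) = 0.1027 mol/dm³, so C_U = C_{A0}−C_A−C_D = 2.011 mol/dm³; C_D/C_U = 0.570.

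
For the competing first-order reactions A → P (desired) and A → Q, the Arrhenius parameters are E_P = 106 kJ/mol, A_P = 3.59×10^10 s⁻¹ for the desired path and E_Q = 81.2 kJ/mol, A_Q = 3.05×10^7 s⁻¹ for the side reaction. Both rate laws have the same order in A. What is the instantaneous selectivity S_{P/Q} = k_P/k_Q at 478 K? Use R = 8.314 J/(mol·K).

2.29

With equal orders, S_{P/Q} = k_P/k_Q = (A_P/A_Q)·exp[(E_Q−E_P)/(RT)].
(E_Q−E_P)/(RT) = (81.2−106)×10³/(8.314×478) = -24800/3974 = -6.240.
k_P/k_Q = (3.59×10^10/3.05×10^7)·exp(-6.240) = 1177 × 0.001949 = 2.29.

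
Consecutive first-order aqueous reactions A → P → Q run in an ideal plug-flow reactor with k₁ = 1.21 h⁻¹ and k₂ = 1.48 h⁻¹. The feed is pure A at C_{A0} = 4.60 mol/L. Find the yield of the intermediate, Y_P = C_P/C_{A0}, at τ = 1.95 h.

For first-order series with pure A initially, C_P(τ) = k₁C_{A0}/(k₂−k₁)·(e^(−k₁τ) − e^(−k₂τ)).
e^(−k₁τ) = e^(−1.21×1.95) = e^(−2.359) = 0.09447; e^(−k₂τ) = e^(−2.886) = 0.05580.
C_P = 1.21×4.60/(1.48−1.21) × (0.09447−0.05580) = 20.61×0.03867 = 0.7971 mol/L.
Y_P = C_P/C_{A0} = 0.7971/4.60 = 0.173.

0.173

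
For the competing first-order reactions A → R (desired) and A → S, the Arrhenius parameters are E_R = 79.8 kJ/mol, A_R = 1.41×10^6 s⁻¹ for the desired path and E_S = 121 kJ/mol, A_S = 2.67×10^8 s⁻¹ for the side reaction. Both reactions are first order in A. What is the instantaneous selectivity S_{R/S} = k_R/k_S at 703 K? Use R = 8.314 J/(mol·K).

6.08

Since both paths have the same order in A, the concentration cancels and S_{R/S} = k_R/k_S = (A_R/A_S)·exp[(E_S−E_R)/(RT)].
(E_S−E_R)/(RT) = (121−79.8)×10³/(8.314×703) = 41200/5845 = 7.049.
k_R/k_S = (1.41×10^6/2.67×10^8)·exp(7.049) = 0.005281 × 1152 = 6.08.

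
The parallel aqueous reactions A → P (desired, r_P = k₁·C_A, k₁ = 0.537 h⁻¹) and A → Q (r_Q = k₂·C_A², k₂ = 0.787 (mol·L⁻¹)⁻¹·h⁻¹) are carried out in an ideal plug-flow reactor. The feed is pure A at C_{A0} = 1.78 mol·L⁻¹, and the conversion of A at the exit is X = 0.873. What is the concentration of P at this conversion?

C_A = C_{A0}(1−X) = 0.2261 mol·L⁻¹.
Along a PFR/batch, dC_P/dC_A = −r_P/(r_P+r_Q) = −k₁/(k₁+k₂·C_A).
Integrating from C_{A0} to C_A: C_P = (0.537/0.787)·ln[(0.537+0.787·1.78)/(0.537+0.787·0.226)] = 0.6823·ln(1.938/0.7149) = 0.6804 mol·L⁻¹.

0.680 mol·L⁻¹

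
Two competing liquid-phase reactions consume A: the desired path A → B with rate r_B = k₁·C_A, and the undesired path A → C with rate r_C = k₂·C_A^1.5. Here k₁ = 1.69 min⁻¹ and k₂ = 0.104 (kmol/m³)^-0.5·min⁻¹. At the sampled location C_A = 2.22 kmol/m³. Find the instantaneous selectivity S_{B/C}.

10.9

S_{B/C} = r_B/r_C = (k₁·C_A)/(k₂·C_A^1.5) = (k₁/k₂)·C_A^-0.5.
= (1.69×2.220) / (0.104×2.220^1.5) = 3.752/0.3440 = 10.9.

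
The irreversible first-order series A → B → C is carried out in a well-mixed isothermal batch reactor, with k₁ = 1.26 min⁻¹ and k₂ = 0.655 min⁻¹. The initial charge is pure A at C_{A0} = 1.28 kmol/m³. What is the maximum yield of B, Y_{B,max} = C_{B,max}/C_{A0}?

0.492

Evaluating C_B at t_opt = ln(k₂/k₁)/(k₂−k₁) gives C_{B,max}/C_{A0} = (k₁/k₂)^[k₂/(k₂−k₁)].
= (1.26/0.655)^(0.655/(0.655−1.26)) = (1.924)^(-1.083) = 0.4925.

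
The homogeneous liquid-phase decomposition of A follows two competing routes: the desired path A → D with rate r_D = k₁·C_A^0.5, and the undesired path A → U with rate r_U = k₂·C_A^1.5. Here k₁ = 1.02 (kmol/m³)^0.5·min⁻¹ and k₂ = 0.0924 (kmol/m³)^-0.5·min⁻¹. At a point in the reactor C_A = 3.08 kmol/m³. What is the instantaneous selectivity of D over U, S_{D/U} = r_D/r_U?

S_{D/U} = r_D/r_U = (k₁·C_A^0.5)/(k₂·C_A^1.5) = (k₁/k₂)·C_A⁻¹.
= (1.02×3.080^0.5) / (0.0924×3.080^1.5) = 1.790/0.4995 = 3.58.
The undesired path is higher order in A, so low C_A (CSTR or dilute feed) favours D.

3.58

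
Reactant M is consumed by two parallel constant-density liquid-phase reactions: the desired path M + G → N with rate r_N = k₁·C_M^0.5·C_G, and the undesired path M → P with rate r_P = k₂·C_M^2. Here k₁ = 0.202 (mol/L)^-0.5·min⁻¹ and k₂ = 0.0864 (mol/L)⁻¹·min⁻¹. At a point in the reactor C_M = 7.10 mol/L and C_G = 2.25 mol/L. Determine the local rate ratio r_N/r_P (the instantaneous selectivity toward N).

0.278

S_{N/P} = r_N/r_P = (k₁·C_M^0.5·C_G)/(k₂·C_M^2) = (k₁/k₂)·C_M^-1.5·C_G.
= (0.202×7.100^0.5×2.250) / (0.0864×7.100^2) = 1.211/4.355 = 0.278.
The undesired path is higher order in M, so low C_M (CSTR or dilute feed) favours N.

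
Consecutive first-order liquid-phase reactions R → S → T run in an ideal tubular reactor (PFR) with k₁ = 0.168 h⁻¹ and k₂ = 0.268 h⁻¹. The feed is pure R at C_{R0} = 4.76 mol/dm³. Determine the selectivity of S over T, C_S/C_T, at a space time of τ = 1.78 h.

Solving the coupled first-order balances gives C_S(τ) = [k₁/(k₂−k₁)]·C_{R0}·(e^(−k₁τ) − e^(−k₂τ)).
e^(−k₁τ) = e^(−0.168×1.78) = e^(−0.2990) = 0.7415; e^(−k₂τ) = e^(−0.4770) = 0.6206.
C_S = 0.168×4.76/(0.268−0.168) × (0.7415−0.6206) = 7.997×0.1209 = 0.9669 mol/dm³.
C_R = C_{R0}e^(−k₁τ) = 3.530 mol/dm³, so C_T = C_{R0}−C_R−C_S = 0.2634 mol/dm³; C_S/C_T = 3.67.

3.67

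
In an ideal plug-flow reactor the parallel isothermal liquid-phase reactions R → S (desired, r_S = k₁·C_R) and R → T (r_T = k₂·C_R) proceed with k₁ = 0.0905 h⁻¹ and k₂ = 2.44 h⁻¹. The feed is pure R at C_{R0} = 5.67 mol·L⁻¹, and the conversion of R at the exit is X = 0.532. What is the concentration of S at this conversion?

C_R = C_{R0}(1−X) = 2.654 mol·L⁻¹.
Both paths are first order in R, so the instantaneous fraction to S is constant: dC_S/d(−C_R) = k₁/(k₁+k₂) = 0.03576.
C_S = 0.03576·(C_{R0}−C_R) = 0.03576×3.016 = 0.108 mol·L⁻¹.

0.108 mol·L⁻¹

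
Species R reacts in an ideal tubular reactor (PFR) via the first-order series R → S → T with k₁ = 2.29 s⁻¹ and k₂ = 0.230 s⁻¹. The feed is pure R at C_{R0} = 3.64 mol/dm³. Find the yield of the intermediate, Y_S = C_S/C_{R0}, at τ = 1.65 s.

The intermediate concentration in a first-order A→B→C sequence is C_S = k₁C_{R0}(e^(−k₁τ) − e^(−k₂τ))/(k₂−k₁).
e^(−k₁τ) = e^(−2.29×1.65) = e^(−3.778) = 0.02286; e^(−k₂τ) = e^(−0.3795) = 0.6842.
C_S = 2.29×3.64/(0.230−2.29) × (0.02286−0.6842) = (-4.046)×(-0.6613) = 2.676 mol/dm³.
Y_S = C_S/C_{R0} = 2.676/3.64 = 0.735.

0.735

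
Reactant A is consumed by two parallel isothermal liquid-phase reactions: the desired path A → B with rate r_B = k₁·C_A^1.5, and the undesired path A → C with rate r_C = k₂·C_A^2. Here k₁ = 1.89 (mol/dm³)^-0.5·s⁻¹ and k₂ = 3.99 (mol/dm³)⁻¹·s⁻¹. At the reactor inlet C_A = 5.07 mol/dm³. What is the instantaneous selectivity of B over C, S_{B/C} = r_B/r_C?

S_{B/C} = r_B/r_C = (k₁·C_A^1.5)/(k₂·C_A^2) = (k₁/k₂)·C_A^-0.5.
= (1.89×5.070^1.5) / (3.99×5.070^2) = 21.58/102.6 = 0.210.

0.210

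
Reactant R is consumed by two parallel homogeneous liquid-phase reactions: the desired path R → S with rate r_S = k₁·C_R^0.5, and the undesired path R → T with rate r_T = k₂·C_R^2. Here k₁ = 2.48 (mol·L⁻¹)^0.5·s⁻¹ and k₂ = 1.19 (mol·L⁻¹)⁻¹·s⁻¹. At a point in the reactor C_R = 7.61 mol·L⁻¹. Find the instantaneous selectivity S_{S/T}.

S_{S/T} = r_S/r_T = (k₁·C_R^0.5)/(k₂·C_R^2) = (k₁/k₂)·C_R^-1.5.
= (2.48×7.610^0.5) / (1.19×7.610^2) = 6.841/68.92 = 0.0993.
The undesired path is higher order in R, so low C_R (CSTR or dilute feed) favours S.

0.0993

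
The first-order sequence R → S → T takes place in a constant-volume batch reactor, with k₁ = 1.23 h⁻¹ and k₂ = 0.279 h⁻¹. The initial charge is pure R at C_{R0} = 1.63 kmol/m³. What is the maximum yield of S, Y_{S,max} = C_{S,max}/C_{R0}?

Evaluating C_S at t_opt = ln(k₂/k₁)/(k₂−k₁) gives C_{S,max}/C_{R0} = (k₁/k₂)^[k₂/(k₂−k₁)].
= (1.23/0.279)^(0.279/(0.279−1.23)) = (4.409)^(-0.2934) = 0.6471.

0.647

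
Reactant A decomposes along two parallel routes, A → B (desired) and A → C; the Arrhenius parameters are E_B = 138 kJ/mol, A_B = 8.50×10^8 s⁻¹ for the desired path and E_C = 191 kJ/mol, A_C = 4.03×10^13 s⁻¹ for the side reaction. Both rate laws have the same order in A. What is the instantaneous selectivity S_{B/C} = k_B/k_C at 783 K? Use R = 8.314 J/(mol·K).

0.0724

Since both paths have the same order in A, the concentration cancels and S_{B/C} = k_B/k_C = (A_B/A_C)·exp[(E_C−E_B)/(RT)].
(E_C−E_B)/(RT) = (191−138)×10³/(8.314×783) = 53000/6510 = 8.141.
k_B/k_C = (8.50×10^8/4.03×10^13)·exp(8.141) = 2.109×10^-5 × 3434 = 0.0724.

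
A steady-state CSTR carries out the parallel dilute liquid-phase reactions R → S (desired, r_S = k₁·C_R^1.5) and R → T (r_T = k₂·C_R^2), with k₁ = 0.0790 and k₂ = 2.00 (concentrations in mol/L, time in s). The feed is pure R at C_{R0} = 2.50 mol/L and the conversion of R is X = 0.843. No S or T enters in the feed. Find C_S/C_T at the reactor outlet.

0.0630

Exit C_R = C_{R0}(1−X) = 2.50×0.157 = 0.3925 mol/L.
A CSTR operates uniformly at the exit composition, giving r_S = 0.01943 and r_T = 0.3081 (each k·C_R^n at C_R = 0.3925).
Overall selectivity = C_S/C_T = r_Sτ/(r_Tτ) = r_S/r_T = 0.0630.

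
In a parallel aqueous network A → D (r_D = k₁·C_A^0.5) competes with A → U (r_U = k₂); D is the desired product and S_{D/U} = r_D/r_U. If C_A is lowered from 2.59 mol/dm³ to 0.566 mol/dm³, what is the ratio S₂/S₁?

0.467

S_{D/U} = (k₁/k₂)·C_A^0.5, so S₂/S₁ = (C_{A,2}/C_{A,1})^0.5.
= (0.566/2.59)^0.5 = (0.2185)^0.5 = 0.467.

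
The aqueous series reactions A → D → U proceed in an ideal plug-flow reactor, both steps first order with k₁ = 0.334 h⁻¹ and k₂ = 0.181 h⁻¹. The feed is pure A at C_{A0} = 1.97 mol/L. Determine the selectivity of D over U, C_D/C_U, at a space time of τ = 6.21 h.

0.991

For first-order series with pure A initially, C_D(τ) = k₁C_{A0}/(k₂−k₁)·(e^(−k₁τ) − e^(−k₂τ)).
e^(−k₁τ) = e^(−0.334×6.21) = e^(−2.074) = 0.1257; e^(−k₂τ) = e^(−1.124) = 0.3250.
C_D = 0.334×1.97/(0.181−0.334) × (0.1257−0.3250) = (-4.301)×(-0.1993) = 0.8571 mol/L.
C_A = C_{A0}e^(−k₁τ) = 0.2476 mol/L, so C_U = C_{A0}−C_A−C_D = 0.8653 mol/L; C_D/C_U = 0.991.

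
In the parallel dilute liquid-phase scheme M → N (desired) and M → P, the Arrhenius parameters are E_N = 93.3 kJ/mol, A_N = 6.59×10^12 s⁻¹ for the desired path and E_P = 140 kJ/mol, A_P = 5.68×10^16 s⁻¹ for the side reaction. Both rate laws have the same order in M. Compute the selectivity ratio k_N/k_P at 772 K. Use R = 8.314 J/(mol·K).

0.168

k_N/k_P = (A_N/A_P)·exp[−(E_N−E_P)/(RT)] = (A_N/A_P)·exp[(E_P−E_N)/(RT)].
(E_P−E_N)/(RT) = (140−93.3)×10³/(8.314×772) = 46700/6418 = 7.276.
k_N/k_P = (6.59×10^12/5.68×10^16)·exp(7.276) = 1.160×10^-4 × 1445 = 0.168.
Since E_N < E_P, lowering the temperature improves selectivity toward N.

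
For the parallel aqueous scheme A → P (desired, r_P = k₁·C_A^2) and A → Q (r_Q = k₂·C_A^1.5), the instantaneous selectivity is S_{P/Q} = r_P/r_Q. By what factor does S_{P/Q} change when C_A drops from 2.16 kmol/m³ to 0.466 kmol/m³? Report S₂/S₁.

S_{P/Q} = (k₁/k₂)·C_A^0.5, so S₂/S₁ = (C_{A,2}/C_{A,1})^0.5.
= (0.466/2.16)^0.5 = (0.2157)^0.5 = 0.464.
Selectivity toward P falls as C_A falls — high-concentration operation is favoured.

0.464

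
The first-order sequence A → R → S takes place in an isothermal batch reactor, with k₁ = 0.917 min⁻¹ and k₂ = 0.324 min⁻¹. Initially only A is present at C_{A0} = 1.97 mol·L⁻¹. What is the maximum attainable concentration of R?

1.12 mol·L⁻¹

For a first-order series the maximum intermediate yield is C_{R,max}/C_{A0} = (k₁/k₂)^[k₂/(k₂−k₁)].
= (0.917/0.324)^(0.324/(0.324−0.917)) = (2.830)^(-0.5464) = 0.5664.
C_{R,max} = 0.5664×1.97 = 1.12 mol·L⁻¹.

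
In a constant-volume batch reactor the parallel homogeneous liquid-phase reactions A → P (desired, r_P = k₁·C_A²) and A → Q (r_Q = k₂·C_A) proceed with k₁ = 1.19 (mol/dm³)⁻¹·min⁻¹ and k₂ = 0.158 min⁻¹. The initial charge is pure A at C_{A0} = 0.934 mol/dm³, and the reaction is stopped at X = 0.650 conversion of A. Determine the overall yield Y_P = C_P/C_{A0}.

0.530

C_A = C_{A0}(1−X) = 0.3269 mol/dm³.
Along a PFR/batch, dC_Q/dC_A = −r_Q/(r_P+r_Q) = −k₂/(k₂+k₁·C_A).
Integrating from C_{A0} to C_A: C_Q = (0.158/1.19)·ln[(0.158+1.19·0.934)/(0.158+1.19·0.327)] = 0.1328·ln(1.269/0.5470) = 0.1118 mol/dm³.
Then C_P = (C_{A0}−C_A) − C_Q = 0.6071 − 0.1118 = 0.4953 mol/dm³.
Y_P = C_P/C_{A0} = 0.4953/0.934 = 0.530.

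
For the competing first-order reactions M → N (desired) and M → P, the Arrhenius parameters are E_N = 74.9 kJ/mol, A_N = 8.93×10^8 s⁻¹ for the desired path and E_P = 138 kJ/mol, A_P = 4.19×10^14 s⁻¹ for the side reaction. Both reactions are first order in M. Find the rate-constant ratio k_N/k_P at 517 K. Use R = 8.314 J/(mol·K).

5.06

k_N/k_P = (A_N/A_P)·exp[−(E_N−E_P)/(RT)] = (A_N/A_P)·exp[(E_P−E_N)/(RT)].
(E_P−E_N)/(RT) = (138−74.9)×10³/(8.314×517) = 63100/4298 = 14.68.
k_N/k_P = (8.93×10^8/4.19×10^14)·exp(14.68) = 2.131×10^-6 × 2.374×10^6 = 5.06.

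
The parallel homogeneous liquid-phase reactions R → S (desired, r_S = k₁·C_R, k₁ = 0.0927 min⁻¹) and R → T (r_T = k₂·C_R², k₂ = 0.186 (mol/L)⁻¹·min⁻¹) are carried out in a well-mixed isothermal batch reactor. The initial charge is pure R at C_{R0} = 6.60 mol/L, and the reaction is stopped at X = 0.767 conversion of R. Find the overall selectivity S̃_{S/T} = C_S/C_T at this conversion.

0.140

C_R = C_{R0}(1−X) = 1.538 mol/L.
Along a PFR/batch, dC_S/dC_R = −r_S/(r_S+r_T) = −k₁/(k₁+k₂·C_R).
Integrating from C_{R0} to C_R: C_S = (0.0927/0.186)·ln[(0.0927+0.186·6.60)/(0.0927+0.186·1.54)] = 0.4984·ln(1.320/0.3787) = 0.6224 mol/L.
C_T = (C_{R0}−C_R)−C_S = 4.440 mol/L; S̃_{S/T} = 0.6224/4.440 = 0.140.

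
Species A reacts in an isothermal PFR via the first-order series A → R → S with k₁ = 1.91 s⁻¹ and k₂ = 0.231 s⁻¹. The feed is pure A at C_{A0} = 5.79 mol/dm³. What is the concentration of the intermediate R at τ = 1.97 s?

4.03 mol/dm³

The intermediate concentration in a first-order A→B→C sequence is C_R = k₁C_{A0}(e^(−k₁τ) − e^(−k₂τ))/(k₂−k₁).
e^(−k₁τ) = e^(−1.91×1.97) = e^(−3.763) = 0.02322; e^(−k₂τ) = e^(−0.4551) = 0.6344.
C_R = 1.91×5.79/(0.231−1.91) × (0.02322−0.6344) = (-6.587)×(-0.6112) = 4.026 mol/dm³.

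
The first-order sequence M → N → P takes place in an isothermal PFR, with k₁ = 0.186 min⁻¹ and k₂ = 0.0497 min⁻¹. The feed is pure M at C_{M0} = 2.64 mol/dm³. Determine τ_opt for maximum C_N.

9.68 min

For first-order series the maximum of C_N occurs at τ_opt = ln(k₂/k₁)/(k₂−k₁).
= ln(0.0497/0.186)/(0.0497−0.186) = ln(0.2672)/-0.1363 = -1.320/-0.1363 = 9.68 min.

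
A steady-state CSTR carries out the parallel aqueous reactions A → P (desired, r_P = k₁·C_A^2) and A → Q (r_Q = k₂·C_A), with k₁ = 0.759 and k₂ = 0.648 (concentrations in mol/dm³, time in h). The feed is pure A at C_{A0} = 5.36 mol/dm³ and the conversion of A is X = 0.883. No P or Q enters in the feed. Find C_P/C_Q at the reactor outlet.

0.735

Exit C_A = C_{A0}(1−X) = 5.36×0.117 = 0.6271 mol/dm³.
Rates in a CSTR are evaluated at the outlet concentration: r_P = 0.759×0.6271^2 = 0.2985, r_Q = 0.648×0.6271 = 0.4064.
Overall selectivity = C_P/C_Q = r_Pτ/(r_Qτ) = r_P/r_Q = 0.735.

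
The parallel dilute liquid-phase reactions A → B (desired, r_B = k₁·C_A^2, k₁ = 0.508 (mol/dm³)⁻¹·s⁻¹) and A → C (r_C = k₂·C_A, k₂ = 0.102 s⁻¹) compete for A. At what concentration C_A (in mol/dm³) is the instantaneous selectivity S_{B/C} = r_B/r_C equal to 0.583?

S_{B/C} = (k₁/k₂)·C_A ⇒ C_A = S·k₂/k₁.
= 0.583×0.102/0.508 = 0.117 mol/dm³.

0.117 mol/dm³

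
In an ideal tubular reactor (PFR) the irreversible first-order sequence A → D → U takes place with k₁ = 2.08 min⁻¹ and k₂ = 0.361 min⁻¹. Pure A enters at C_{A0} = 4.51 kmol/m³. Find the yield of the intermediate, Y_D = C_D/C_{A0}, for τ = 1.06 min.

For first-order series with pure A initially, C_D(τ) = k₁C_{A0}/(k₂−k₁)·(e^(−k₁τ) − e^(−k₂τ)).
e^(−k₁τ) = e^(−2.08×1.06) = e^(−2.205) = 0.1103; e^(−k₂τ) = e^(−0.3827) = 0.6820.
C_D = 2.08×4.51/(0.361−2.08) × (0.1103−0.6820) = (-5.457)×(-0.5718) = 3.120 kmol/m³.
Y_D = C_D/C_{A0} = 3.120/4.51 = 0.692.

0.692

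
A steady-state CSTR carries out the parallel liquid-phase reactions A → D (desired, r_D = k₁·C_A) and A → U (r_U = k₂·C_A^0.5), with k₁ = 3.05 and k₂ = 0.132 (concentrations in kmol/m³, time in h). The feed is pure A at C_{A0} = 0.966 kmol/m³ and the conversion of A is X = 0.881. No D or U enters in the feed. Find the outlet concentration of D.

0.755 kmol/m³

Exit C_A = C_{A0}(1−X) = 0.966×0.119 = 0.1150 kmol/m³.
Rates in a CSTR are evaluated at the outlet concentration: r_D = 3.05×0.1150 = 0.3506, r_U = 0.132×0.1150^0.5 = 0.04475.
Fraction of consumed A going to D: r_D/(r_D+r_U) = 0.8868.
C_D = 0.8868·C_{A0}·X = 0.8868×0.966×0.881 = 0.755 kmol/m³.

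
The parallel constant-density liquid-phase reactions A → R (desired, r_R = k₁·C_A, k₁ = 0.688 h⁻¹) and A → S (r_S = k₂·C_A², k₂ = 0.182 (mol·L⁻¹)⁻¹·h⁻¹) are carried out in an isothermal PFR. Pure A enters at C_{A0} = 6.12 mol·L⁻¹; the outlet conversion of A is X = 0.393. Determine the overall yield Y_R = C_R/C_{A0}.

0.172

C_A = C_{A0}(1−X) = 3.715 mol·L⁻¹.
Along a PFR/batch, dC_R/dC_A = −r_R/(r_R+r_S) = −k₁/(k₁+k₂·C_A).
Integrating from C_{A0} to C_A: C_R = (0.688/0.182)·ln[(0.688+0.182·6.12)/(0.688+0.182·3.71)] = 3.780·ln(1.802/1.364) = 1.052 mol·L⁻¹.
Y_R = C_R/C_{A0} = 1.052/6.12 = 0.172.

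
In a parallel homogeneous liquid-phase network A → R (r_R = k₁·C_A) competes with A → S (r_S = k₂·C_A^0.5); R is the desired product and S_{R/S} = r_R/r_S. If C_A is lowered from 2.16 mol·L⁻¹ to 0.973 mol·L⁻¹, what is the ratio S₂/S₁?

0.671

S_{R/S} = (k₁/k₂)·C_A^0.5, so S₂/S₁ = (C_{A,2}/C_{A,1})^0.5.
= (0.973/2.16)^0.5 = (0.4505)^0.5 = 0.671.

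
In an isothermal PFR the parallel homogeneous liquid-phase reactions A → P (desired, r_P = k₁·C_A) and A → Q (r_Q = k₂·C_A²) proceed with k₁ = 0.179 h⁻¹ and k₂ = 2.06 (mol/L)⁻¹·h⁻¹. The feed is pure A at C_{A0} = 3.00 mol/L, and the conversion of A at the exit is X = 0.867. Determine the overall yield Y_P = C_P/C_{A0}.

0.0536

C_A = C_{A0}(1−X) = 0.3990 mol/L.
Along a PFR/batch, dC_P/dC_A = −r_P/(r_P+r_Q) = −k₁/(k₁+k₂·C_A).
Integrating from C_{A0} to C_A: C_P = (0.179/2.06)·ln[(0.179+2.06·3.00)/(0.179+2.06·0.399)] = 0.08689·ln(6.359/1.001) = 0.1607 mol/L.
Y_P = C_P/C_{A0} = 0.1607/3.00 = 0.0536.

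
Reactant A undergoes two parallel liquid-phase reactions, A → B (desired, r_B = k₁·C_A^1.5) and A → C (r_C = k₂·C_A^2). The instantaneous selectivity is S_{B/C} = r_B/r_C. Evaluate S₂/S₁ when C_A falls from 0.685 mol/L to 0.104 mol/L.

S_{B/C} = (k₁/k₂)·C_A^-0.5, so S₂/S₁ = (C_{A,2}/C_{A,1})^-0.5.
= (0.104/0.685)^(-0.5) = (0.1518)^(-0.5) = 2.57.
Selectivity toward B rises as C_A falls — low-concentration operation is favoured.

2.57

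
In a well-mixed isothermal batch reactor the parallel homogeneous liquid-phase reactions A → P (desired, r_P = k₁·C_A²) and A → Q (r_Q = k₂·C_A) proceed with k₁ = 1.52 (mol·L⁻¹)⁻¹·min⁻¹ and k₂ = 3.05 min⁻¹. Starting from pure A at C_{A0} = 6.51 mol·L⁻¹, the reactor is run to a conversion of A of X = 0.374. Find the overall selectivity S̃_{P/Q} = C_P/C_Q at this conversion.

C_A = C_{A0}(1−X) = 4.075 mol·L⁻¹.
Along a PFR/batch, dC_Q/dC_A = −r_Q/(r_P+r_Q) = −k₂/(k₂+k₁·C_A).
Integrating from C_{A0} to C_A: C_Q = (3.05/1.52)·ln[(3.05+1.52·6.51)/(3.05+1.52·4.08)] = 2.007·ln(12.95/9.244) = 0.6756 mol·L⁻¹.
Then C_P = (C_{A0}−C_A) − C_Q = 2.435 − 0.6756 = 1.759 mol·L⁻¹.
S̃_{P/Q} = C_P/C_Q = 1.759/0.6756 = 2.60.

2.60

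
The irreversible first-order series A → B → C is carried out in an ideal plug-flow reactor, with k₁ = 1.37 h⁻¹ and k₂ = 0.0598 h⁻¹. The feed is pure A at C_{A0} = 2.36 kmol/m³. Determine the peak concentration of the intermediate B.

2.05 kmol/m³

At the optimum, C_{B,max}/C_{A0} = (k₁/k₂)^[k₂/(k₂−k₁)].
= (1.37/0.0598)^(0.0598/(0.0598−1.37)) = (22.91)^(-0.04564) = 0.8668.
C_{B,max} = 0.8668×2.36 = 2.05 kmol/m³.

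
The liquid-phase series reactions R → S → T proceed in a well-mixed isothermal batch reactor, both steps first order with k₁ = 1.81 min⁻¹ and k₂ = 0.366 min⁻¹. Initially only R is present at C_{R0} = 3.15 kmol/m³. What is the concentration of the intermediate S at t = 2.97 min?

The intermediate concentration in a first-order A→B→C sequence is C_S = k₁C_{R0}(e^(−k₁t) − e^(−k₂t))/(k₂−k₁).
e^(−k₁t) = e^(−1.81×2.97) = e^(−5.376) = 0.004628; e^(−k₂t) = e^(−1.087) = 0.3372.
C_S = 1.81×3.15/(0.366−1.81) × (0.004628−0.3372) = (-3.948)×(-0.3326) = 1.313 kmol/m³.

1.31 kmol/m³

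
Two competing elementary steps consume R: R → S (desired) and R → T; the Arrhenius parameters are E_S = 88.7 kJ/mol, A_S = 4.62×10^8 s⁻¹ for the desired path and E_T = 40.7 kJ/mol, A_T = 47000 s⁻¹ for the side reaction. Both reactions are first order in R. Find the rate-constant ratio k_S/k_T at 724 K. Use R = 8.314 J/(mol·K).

3.38

With equal orders, S_{S/T} = k_S/k_T = (A_S/A_T)·exp[(E_T−E_S)/(RT)].
(E_T−E_S)/(RT) = (40.7−88.7)×10³/(8.314×724) = -48000/6019 = -7.974.
k_S/k_T = (4.62×10^8/47000)·exp(-7.974) = 9830 × 3.442×10^-4 = 3.38.
Since E_S > E_T, raising the temperature improves selectivity toward S.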